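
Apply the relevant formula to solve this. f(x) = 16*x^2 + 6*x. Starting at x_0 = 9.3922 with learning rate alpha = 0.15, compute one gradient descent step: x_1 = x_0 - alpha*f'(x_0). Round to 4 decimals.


We compute the gradient at x_0 and apply the update.
f'(x) = 32*x + 6
f'(9.3922) = 32*9.3922 + 6 = 306.5504
x_1 = 9.3922 - 0.15*306.5504 = -36.5904


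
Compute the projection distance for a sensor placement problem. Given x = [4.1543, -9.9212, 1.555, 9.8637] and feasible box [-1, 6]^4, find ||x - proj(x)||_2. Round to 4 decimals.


Project each component onto [-1, 6].
clip(4.1543) = 4.1543, clip(-9.9212) = -1.0, clip(1.555) = 1.555, clip(9.8637) = 6.0
Projection = [4.1543, -1.0, 1.555, 6.0]
Squared diffs: [0.0, 79.5878, 0.0, 14.9282]
Distance = sqrt(94.516) = 9.7219


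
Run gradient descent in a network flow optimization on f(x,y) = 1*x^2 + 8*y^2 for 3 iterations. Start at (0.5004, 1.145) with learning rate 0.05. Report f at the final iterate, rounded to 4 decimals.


Gradient descent on f(x,y) = 1*x^2 + 8*y^2.
Starting point: (0.5004, 1.145), alpha = 0.05
Step 1: grad_x = 2*1*0.5004 = 1.0008, grad_y = 2*8*1.145 = 18.32
  x_1 = 0.5004 - 0.05*1.0008 = 0.4504
  y_1 = 1.145 - 0.05*18.32 = 0.229
Step 2: grad_x = 2*1*0.4504 = 0.9007, grad_y = 2*8*0.229 = 3.664
  x_2 = 0.4504 - 0.05*0.9007 = 0.4053
  y_2 = 0.229 - 0.05*3.664 = 0.0458
Step 3: grad_x = 2*1*0.4053 = 0.8106, grad_y = 2*8*0.0458 = 0.7328
  x_3 = 0.4053 - 0.05*0.8106 = 0.3648
  y_3 = 0.0458 - 0.05*0.7328 = 0.0092
f(0.3648, 0.0092) = 1*0.3648^2 + 8*0.0092^2 = 0.1337


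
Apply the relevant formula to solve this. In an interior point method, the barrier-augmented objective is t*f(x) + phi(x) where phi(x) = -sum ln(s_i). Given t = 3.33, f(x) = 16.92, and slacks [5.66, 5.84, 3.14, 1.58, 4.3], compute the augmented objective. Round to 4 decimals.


Step 1: Compute log-barrier.
ln values: [1.7334, 1.7647, 1.1442, 0.4574, 1.4586]
phi = -(1.7334 + 1.7647 + 1.1442 + 0.4574 + 1.4586) = -6.5584
Step 2: Compute augmented objective.
t*f(x) = 3.33*16.92 = 56.3436
Total = 56.3436 - 6.5584 = 49.7852


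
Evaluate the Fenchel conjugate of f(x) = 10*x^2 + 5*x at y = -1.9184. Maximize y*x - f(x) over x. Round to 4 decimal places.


f*(y) = sup_x {y*x - a*x^2 - b*x} = sup_x {(y-b)*x - a*x^2}
FOC: (y - b) - 2a*x = 0 => x* = (y - b)/(2a)
x* = (-1.9184 - 5)/(2*10) = -0.3459
f*(-1.9184) = (y-b)^2/(4a) = (-1.9184 - 5)^2/(4*10)
= 47.8643/40 = 1.1966


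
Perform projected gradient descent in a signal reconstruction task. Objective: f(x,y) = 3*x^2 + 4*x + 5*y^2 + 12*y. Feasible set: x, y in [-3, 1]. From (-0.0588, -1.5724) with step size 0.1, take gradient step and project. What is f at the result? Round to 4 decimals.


Step 1: Compute gradient at (-0.0588, -1.5724).
grad_x = 2*3*-0.0588 + 4 = 3.6472
grad_y = 2*5*-1.5724 + 12 = -3.724
Step 2: Gradient step.
x_raw = -0.0588 - 0.1*3.6472 = -0.4235
y_raw = -1.5724 - 0.1*-3.724 = -1.2
Step 3: Project onto [-3, 1].
x_proj = clip(-0.4235) = -0.4235
y_proj = clip(-1.2) = -1.2
Step 4: Evaluate f.
f(-0.4235, -1.2) = -8.356


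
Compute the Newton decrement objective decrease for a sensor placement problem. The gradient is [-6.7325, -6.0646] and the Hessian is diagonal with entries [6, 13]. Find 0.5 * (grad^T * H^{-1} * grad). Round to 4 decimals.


Step 1: H is diagonal, so H^(-1) * g = [-1.1221, -0.4665].
Step 2: g^T H^(-1) g = sum_i g_i^2 / H_ii
  = (-6.7325)^2/6 + (-6.0646)^2/13
  = 7.5544 + 2.8292 = 10.3836
Step 3: Objective decrease = 0.5 * g^T H^(-1) g = 5.1918


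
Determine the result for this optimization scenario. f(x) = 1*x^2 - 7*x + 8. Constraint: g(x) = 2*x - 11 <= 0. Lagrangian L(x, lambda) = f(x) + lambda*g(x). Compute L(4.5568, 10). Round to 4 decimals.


Step 1: Evaluate f(x).
f(4.5568) = 1*4.5568^2 - 7*4.5568 + 8 = -3.1332
Step 2: Evaluate g(x).
g(4.5568) = 2*4.5568 - 11 = -1.8864
Step 3: Compute Lagrangian.
L = -3.1332 + 10*-1.8864 = -21.9972


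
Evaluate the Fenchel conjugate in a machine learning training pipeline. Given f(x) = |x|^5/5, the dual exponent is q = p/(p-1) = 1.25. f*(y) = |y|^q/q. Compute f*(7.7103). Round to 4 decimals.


The conjugate exponent q satisfies 1/p + 1/q = 1.
p = 5, so q = 5/(5 - 1) = 1.25
|y|^q = 7.7103^1.25 = 12.8481
f*(7.7103) = 12.8481 / 1.25 = 10.2785


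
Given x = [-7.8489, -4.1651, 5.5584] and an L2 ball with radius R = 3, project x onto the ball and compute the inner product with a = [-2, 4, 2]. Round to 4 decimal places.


Step 1: Compute ||x|| (intermediates to 6 decimals).
||x|| = sqrt((-7.8489)^2 + (-4.1651)^2 + 5.5584^2) = 10.480892
Step 2: Project.
Since ||x|| > R, scale = R/||x|| = 3/10.480892 = 0.286235, proj(x) = scale * x
proj(x) = [-2.24663, -1.192197, 1.591009]
Step 3: Dot product.
a^T * proj(x) = -2*(-2.24663) + 4*(-1.192197) + 2*1.591009 = 2.9065


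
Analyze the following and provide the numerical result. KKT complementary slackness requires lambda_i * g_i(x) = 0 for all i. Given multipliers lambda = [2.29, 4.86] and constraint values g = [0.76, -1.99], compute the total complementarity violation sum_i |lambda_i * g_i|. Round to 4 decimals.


KKT complementary slackness check:
lambda_1 * g_1 = 2.29 * 0.76 = 1.7404
lambda_2 * g_2 = 4.86 * -1.99 = -9.6714
Total violation = 1.7404 + 9.6714 = 11.4118


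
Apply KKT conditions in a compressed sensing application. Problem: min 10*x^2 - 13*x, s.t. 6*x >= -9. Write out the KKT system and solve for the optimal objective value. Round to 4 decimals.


Step 1: Try lambda = 0 (constraint inactive).
Stationarity: 2*10*x - 13 = 0
x* = 13/(2*10) = 0.65
Check constraint: 6*0.65 = 3.9 >= -9 -- satisfied.
Step 2: Compute optimal value.
f(x*) = 10*0.65^2 - 13*0.65 = -4.225


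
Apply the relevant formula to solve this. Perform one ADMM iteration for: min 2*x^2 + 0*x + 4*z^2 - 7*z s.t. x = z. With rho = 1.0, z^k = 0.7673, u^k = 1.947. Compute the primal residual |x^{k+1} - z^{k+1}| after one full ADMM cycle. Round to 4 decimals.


ADMM iteration with rho = 1.0, z^k = 0.7673, u^k = 1.947
Step 1: x-update.
Minimize 2*x^2 + 0*x + (1.0/2)*(x - 0.7673 + 1.947)^2
FOC: (2*2 + 1.0)*x = 0 + 1.0*(0.7673 - 1.947)
x^{k+1} = -0.2359
Step 2: z-update.
Minimize 4*z^2 - 7*z + (1.0/2)*(-0.2359 - z + 1.947)^2
FOC: (2*4 + 1.0)*z = 7 + 1.0*(-0.2359 + 1.947)
z^{k+1} = 0.9679
Step 3: u-update.
u^{k+1} = 1.947 - 0.2359 - 0.9679 = 0.7432
Step 4: Primal residual = |-0.2359 - 0.9679| = 1.2038


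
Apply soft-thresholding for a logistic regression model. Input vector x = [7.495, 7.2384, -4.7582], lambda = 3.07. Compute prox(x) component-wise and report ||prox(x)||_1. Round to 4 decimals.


Soft-thresholding with lambda = 3.07:
prox(7.495) = sign(7.495)*max(|7.495| - 3.07, 0) = 4.425
prox(7.2384) = sign(7.2384)*max(|7.2384| - 3.07, 0) = 4.1684
prox(-4.7582) = sign(-4.7582)*max(|-4.7582| - 3.07, 0) = -1.6882
prox(x) = [4.425, 4.1684, -1.6882]
||prox(x)||_1 = 4.425 + 4.1684 + 1.6882 = 10.2816


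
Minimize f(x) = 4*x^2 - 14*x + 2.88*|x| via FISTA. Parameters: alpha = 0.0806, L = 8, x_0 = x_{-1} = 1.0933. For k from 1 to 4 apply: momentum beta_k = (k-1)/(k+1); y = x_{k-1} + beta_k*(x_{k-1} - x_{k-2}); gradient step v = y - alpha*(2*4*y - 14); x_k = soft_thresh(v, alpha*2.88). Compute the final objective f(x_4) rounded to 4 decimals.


FISTA on f(x) = 4*x^2 - 14*x + 2.88*|x|
L = 8, alpha = 0.0806
Iteration 1: beta = 0.0, y = 1.0933 + 0.0*(1.0933 - 1.0933) = 1.0933
  grad(y) = -5.2536, v = y - alpha*grad = 1.5167
  prox(v) = soft_thresh(1.5167, 0.2321) = 1.2846
Iteration 2: beta = 0.3333, y = 1.2846 + 0.3333*(1.2846 - 1.0933) = 1.3484
  grad(y) = -3.2129, v = y - alpha*grad = 1.6073
  prox(v) = soft_thresh(1.6073, 0.2321) = 1.3752
Iteration 3: beta = 0.5, y = 1.3752 + 0.5*(1.3752 - 1.2846) = 1.4205
  grad(y) = -2.6358, v = y - alpha*grad = 1.633
  prox(v) = soft_thresh(1.633, 0.2321) = 1.4008
Iteration 4: beta = 0.6, y = 1.4008 + 0.6*(1.4008 - 1.3752) = 1.4162
  grad(y) = -2.6703, v = y - alpha*grad = 1.6314
  prox(v) = soft_thresh(1.6314, 0.2321) = 1.3993
f(x_4) = 4*1.3993^2 - 14*1.3993 + 2.88*|1.3993| = -7.7281


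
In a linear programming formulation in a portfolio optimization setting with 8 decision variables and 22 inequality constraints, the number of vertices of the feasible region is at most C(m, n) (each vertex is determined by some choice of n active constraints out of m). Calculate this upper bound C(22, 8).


Each vertex corresponds to some choice of n active constraints out of m, so the number of vertices is at most C(m, n) = m! / (n!(m-n)!).
m = 22, n = 8
Numerator: 22 * 21 * 20 * 19 * 18 * 17 * 16 * 15
Denominator: 8! = 40320
C(22, 8) = 319770


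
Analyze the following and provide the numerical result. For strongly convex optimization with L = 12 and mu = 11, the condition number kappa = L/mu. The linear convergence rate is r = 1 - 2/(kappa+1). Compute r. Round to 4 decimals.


Step 1: Compute the condition number.
kappa = L/mu = 12/11 = 1.0909
Step 2: Compute the convergence rate.
r = 1 - 2/(kappa + 1) = 1 - 2*mu/(L + mu) = (L - mu)/(L + mu) = 1/23 = 0.0435


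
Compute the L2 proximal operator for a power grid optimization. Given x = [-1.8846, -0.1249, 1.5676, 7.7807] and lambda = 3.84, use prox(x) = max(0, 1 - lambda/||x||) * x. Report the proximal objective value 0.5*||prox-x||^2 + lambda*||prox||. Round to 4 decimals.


Step 1: Compute ||x||.
||x|| = 8.1587
Step 2: Compute scaling factor.
scale = max(0, 1 - 3.84/8.1587) = 0.5293
Step 3: prox(x) = [-0.9976, -0.0661, 0.8298, 4.1186]
||prox(x)|| = 4.3187
Step 4: Proximal objective.
0.5*||prox-x||^2 = 7.3728
lambda*||prox|| = 16.5838
Total = 23.9565


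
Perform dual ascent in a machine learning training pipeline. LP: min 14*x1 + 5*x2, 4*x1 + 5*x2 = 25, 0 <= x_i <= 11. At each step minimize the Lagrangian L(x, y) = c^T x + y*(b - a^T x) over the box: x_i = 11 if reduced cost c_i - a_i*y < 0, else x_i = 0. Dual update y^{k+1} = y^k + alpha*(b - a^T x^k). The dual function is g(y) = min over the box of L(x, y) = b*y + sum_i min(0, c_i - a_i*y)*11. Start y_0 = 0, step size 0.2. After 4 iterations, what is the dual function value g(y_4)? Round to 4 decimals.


Dual ascent for LP: min 14*x1 + 5*x2, 4*x1 + 5*x2 = 25, 0 <= x_i <= 11
Step 1: y^k = 0.0, reduced costs: (14.0, 5.0)
  x^k = (0.0, 0.0), subgradient = b - a^T x = 25.0
  y^{k+1} = 0.0 + 0.2*25.0 = 5.0
Step 2: y^k = 5.0, reduced costs: (-6.0, -20.0)
  x^k = (11.0, 11.0), subgradient = b - a^T x = -74.0
  y^{k+1} = 5.0 + 0.2*-74.0 = -9.8
Step 3: y^k = -9.8, reduced costs: (53.2, 54.0)
  x^k = (0.0, 0.0), subgradient = b - a^T x = 25.0
  y^{k+1} = -9.8 + 0.2*25.0 = -4.8
Step 4: y^k = -4.8, reduced costs: (33.2, 29.0)
  x^k = (0.0, 0.0), subgradient = b - a^T x = 25.0
  y^{k+1} = -4.8 + 0.2*25.0 = 0.2
Dual objective at y_4 = 0.2: reduced costs (13.2, 4.0), box minimizer x = (0.0, 0.0)
g(y_4) = b*y + (c1 - a1*y)*x1 + (c2 - a2*y)*x2 = 25*0.2 + 13.2*0.0 + 4.0*0.0 = 5.0 + 0.0 + 0.0 = 5.0


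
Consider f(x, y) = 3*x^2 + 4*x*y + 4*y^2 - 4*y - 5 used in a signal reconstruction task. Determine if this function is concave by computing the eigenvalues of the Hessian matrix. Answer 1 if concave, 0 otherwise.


The Hessian of f(x,y) = 3*x^2 + 4*x*y + 4*y^2 - 4*y - 5 is:
H = [[6, 4], [4, 8]]
Trace = 6 + 8 = 14
Determinant = 6*8 - (4)^2 = 32
Discriminant = (14)^2 - 4*32 = 68.0
Eigenvalues: lambda_1 = 2.8769, lambda_2 = 11.1231
The function is not concave.

0


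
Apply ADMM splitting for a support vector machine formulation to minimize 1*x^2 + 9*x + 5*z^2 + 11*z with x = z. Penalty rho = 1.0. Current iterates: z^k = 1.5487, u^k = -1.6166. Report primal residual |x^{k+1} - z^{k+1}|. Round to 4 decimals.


ADMM iteration with rho = 1.0, z^k = 1.5487, u^k = -1.6166
Step 1: x-update.
Minimize 1*x^2 + 9*x + (1.0/2)*(x - 1.5487 - 1.6166)^2
FOC: (2*1 + 1.0)*x = -9 + 1.0*(1.5487 + 1.6166)
x^{k+1} = -1.9449
Step 2: z-update.
Minimize 5*z^2 + 11*z + (1.0/2)*(-1.9449 - z - 1.6166)^2
FOC: (2*5 + 1.0)*z = -11 + 1.0*(-1.9449 - 1.6166)
z^{k+1} = -1.3238
Step 3: u-update.
u^{k+1} = -1.6166 - 1.9449 + 1.3238 = -2.2377
Step 4: Primal residual = |-1.9449 + 1.3238| = 0.6211


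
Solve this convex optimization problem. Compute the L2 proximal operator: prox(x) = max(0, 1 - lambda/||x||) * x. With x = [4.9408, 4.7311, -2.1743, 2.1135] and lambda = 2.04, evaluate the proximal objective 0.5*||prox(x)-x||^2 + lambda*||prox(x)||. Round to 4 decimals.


Step 1: Compute ||x||.
||x|| = 7.4826
Step 2: Compute scaling factor.
scale = max(0, 1 - 2.04/7.4826) = 0.7274
Step 3: prox(x) = [3.5938, 3.4412, -1.5815, 1.5373]
||prox(x)|| = 5.4426
Step 4: Proximal objective.
0.5*||prox-x||^2 = 2.0808
lambda*||prox|| = 11.1029
Total = 13.1837


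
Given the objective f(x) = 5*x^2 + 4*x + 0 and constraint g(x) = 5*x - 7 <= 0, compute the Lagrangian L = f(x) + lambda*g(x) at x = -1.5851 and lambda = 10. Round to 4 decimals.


Step 1: Evaluate f(x).
f(-1.5851) = 5*(-1.5851)^2 + 4*(-1.5851) + 0 = 6.2223
Step 2: Evaluate g(x).
g(-1.5851) = 5*-1.5851 - 7 = -14.9255
Step 3: Compute Lagrangian.
L = 6.2223 + 10*-14.9255 = -143.0327


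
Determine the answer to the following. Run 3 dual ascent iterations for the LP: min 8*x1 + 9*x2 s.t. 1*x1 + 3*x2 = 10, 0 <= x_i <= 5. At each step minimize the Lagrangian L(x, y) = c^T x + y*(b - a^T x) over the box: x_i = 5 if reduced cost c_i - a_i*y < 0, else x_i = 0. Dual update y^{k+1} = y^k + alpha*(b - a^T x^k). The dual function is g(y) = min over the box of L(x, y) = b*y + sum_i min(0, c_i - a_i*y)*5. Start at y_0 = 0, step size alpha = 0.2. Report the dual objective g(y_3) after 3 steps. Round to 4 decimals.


Dual ascent for LP: min 8*x1 + 9*x2, 1*x1 + 3*x2 = 10, 0 <= x_i <= 5
Step 1: y^k = 0.0, reduced costs: (8.0, 9.0)
  x^k = (0.0, 0.0), subgradient = b - a^T x = 10.0
  y^{k+1} = 0.0 + 0.2*10.0 = 2.0
Step 2: y^k = 2.0, reduced costs: (6.0, 3.0)
  x^k = (0.0, 0.0), subgradient = b - a^T x = 10.0
  y^{k+1} = 2.0 + 0.2*10.0 = 4.0
Step 3: y^k = 4.0, reduced costs: (4.0, -3.0)
  x^k = (0.0, 5.0), subgradient = b - a^T x = -5.0
  y^{k+1} = 4.0 + 0.2*-5.0 = 3.0
Dual objective at y_3 = 3.0: reduced costs (5.0, 0.0), box minimizer x = (0.0, 0.0)
g(y_3) = b*y + (c1 - a1*y)*x1 + (c2 - a2*y)*x2 = 10*3.0 + 5.0*0.0 + 0.0*0.0 = 30.0 + 0.0 + 0.0 = 30.0


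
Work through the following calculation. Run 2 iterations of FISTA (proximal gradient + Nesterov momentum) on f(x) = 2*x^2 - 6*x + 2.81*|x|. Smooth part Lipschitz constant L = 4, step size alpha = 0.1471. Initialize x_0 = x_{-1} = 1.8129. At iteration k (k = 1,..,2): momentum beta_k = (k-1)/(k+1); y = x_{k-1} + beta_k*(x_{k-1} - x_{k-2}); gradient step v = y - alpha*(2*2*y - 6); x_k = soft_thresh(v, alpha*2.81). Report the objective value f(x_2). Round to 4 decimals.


FISTA on f(x) = 2*x^2 - 6*x + 2.81*|x|
L = 4, alpha = 0.1471
Iteration 1: beta = 0.0, y = 1.8129 + 0.0*(1.8129 - 1.8129) = 1.8129
  grad(y) = 1.2516, v = y - alpha*grad = 1.6288
  prox(v) = soft_thresh(1.6288, 0.4134) = 1.2154
Iteration 2: beta = 0.3333, y = 1.2154 + 0.3333*(1.2154 - 1.8129) = 1.0163
  grad(y) = -1.9349, v = y - alpha*grad = 1.3009
  prox(v) = soft_thresh(1.3009, 0.4134) = 0.8876
f(x_2) = 2*0.8876^2 - 6*0.8876 + 2.81*|0.8876| = -1.2558


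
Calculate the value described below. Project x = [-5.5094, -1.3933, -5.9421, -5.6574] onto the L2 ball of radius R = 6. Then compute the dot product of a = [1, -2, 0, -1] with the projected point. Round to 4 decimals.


Step 1: Compute ||x|| (intermediates to 6 decimals).
||x|| = sqrt((-5.5094)^2 + (-1.3933)^2 + (-5.9421)^2 + (-5.6574)^2) = 9.980456
Step 2: Project.
Since ||x|| > R, scale = R/||x|| = 6/9.980456 = 0.601175, proj(x) = scale * x
proj(x) = [-3.312114, -0.837617, -3.572242, -3.401087]
Step 3: Dot product.
a^T * proj(x) = 1*(-3.312114) - 2*(-0.837617) + 0*(-3.572242) - 1*(-3.401087) = 1.7642


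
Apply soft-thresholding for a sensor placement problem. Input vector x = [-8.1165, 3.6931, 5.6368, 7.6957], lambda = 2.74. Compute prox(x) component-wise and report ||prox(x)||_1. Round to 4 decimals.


Soft-thresholding with lambda = 2.74:
prox(-8.1165) = sign(-8.1165)*max(|-8.1165| - 2.74, 0) = -5.3765
prox(3.6931) = sign(3.6931)*max(|3.6931| - 2.74, 0) = 0.9531
prox(5.6368) = sign(5.6368)*max(|5.6368| - 2.74, 0) = 2.8968
prox(7.6957) = sign(7.6957)*max(|7.6957| - 2.74, 0) = 4.9557
prox(x) = [-5.3765, 0.9531, 2.8968, 4.9557]
||prox(x)||_1 = 5.3765 + 0.9531 + 2.8968 + 4.9557 = 14.1821


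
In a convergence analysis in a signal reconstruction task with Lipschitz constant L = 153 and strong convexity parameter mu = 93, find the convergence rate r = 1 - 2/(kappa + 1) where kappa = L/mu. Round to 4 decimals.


Step 1: Compute the condition number.
kappa = L/mu = 153/93 = 1.6452
Step 2: Compute the convergence rate.
r = 1 - 2/(kappa + 1) = 1 - 2*mu/(L + mu) = (L - mu)/(L + mu) = 60/246 = 0.2439


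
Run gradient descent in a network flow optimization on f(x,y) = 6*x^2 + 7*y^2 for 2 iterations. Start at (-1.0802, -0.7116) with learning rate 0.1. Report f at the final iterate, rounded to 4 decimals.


Gradient descent on f(x,y) = 6*x^2 + 7*y^2.
Starting point: (-1.0802, -0.7116), alpha = 0.1
Step 1: grad_x = 2*6*-1.0802 = -12.9624, grad_y = 2*7*-0.7116 = -9.9624
  x_1 = -1.0802 - 0.1*-12.9624 = 0.216
  y_1 = -0.7116 - 0.1*-9.9624 = 0.2846
Step 2: grad_x = 2*6*0.216 = 2.5925, grad_y = 2*7*0.2846 = 3.985
  x_2 = 0.216 - 0.1*2.5925 = -0.0432
  y_2 = 0.2846 - 0.1*3.985 = -0.1139
f(-0.0432, -0.1139) = 6*(-0.0432)^2 + 7*(-0.1139)^2 = 0.1019


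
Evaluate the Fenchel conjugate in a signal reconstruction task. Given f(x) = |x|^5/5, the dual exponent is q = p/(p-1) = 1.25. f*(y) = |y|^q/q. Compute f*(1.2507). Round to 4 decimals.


The conjugate exponent q satisfies 1/p + 1/q = 1.
p = 5, so q = 5/(5 - 1) = 1.25
|y|^q = 1.2507^1.25 = 1.3226
f*(1.2507) = 1.3226 / 1.25 = 1.0581


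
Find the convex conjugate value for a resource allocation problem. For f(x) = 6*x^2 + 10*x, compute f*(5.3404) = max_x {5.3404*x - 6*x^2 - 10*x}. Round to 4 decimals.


f*(y) = sup_x {y*x - a*x^2 - b*x} = sup_x {(y-b)*x - a*x^2}
FOC: (y - b) - 2a*x = 0 => x* = (y - b)/(2a)
x* = (5.3404 - 10)/(2*6) = -0.3883
f*(5.3404) = (y-b)^2/(4a) = (5.3404 - 10)^2/(4*6)
= 21.7119/24 = 0.9047


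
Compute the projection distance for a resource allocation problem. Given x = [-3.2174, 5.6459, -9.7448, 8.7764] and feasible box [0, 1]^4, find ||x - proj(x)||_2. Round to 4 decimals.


Project each component onto [0, 1].
clip(-3.2174) = 0.0, clip(5.6459) = 1.0, clip(-9.7448) = 0.0, clip(8.7764) = 1.0
Projection = [0.0, 1.0, 0.0, 1.0]
Squared diffs: [10.3517, 21.5844, 94.9611, 60.4724]
Distance = sqrt(187.3696) = 13.6883


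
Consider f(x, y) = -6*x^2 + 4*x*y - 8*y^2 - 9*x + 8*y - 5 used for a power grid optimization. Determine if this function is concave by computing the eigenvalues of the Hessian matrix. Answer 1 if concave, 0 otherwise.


The Hessian of f(x,y) = -6*x^2 + 4*x*y - 8*y^2 - 9*x + 8*y - 5 is:
H = [[-12, 4], [4, -16]]
Trace = -12 - 16 = -28
Determinant = -12*-16 - (4)^2 = 176
Discriminant = (-28)^2 - 4*176 = 80.0
Eigenvalues: lambda_1 = -18.4721, lambda_2 = -9.5279
The function is concave.

1


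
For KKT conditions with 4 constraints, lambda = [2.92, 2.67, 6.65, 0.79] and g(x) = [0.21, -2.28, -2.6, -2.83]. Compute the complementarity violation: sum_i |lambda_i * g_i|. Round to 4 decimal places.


KKT complementary slackness check:
lambda_1 * g_1 = 2.92 * 0.21 = 0.6132
lambda_2 * g_2 = 2.67 * -2.28 = -6.0876
lambda_3 * g_3 = 6.65 * -2.6 = -17.29
lambda_4 * g_4 = 0.79 * -2.83 = -2.2357
Total violation = 0.6132 + 6.0876 + 17.29 + 2.2357 = 26.2265


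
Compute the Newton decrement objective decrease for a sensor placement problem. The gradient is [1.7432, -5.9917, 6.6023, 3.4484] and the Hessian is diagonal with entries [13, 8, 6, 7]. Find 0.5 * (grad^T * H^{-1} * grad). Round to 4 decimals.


Step 1: H is diagonal, so H^(-1) * g = [0.1341, -0.749, 1.1004, 0.4926].
Step 2: g^T H^(-1) g = sum_i g_i^2 / H_ii
  = (1.7432)^2/13 + (-5.9917)^2/8 + (6.6023)^2/6 + (3.4484)^2/7
  = 0.2337 + 4.4876 + 7.2651 + 1.6988 = 13.6851
Step 3: Objective decrease = 0.5 * g^T H^(-1) g = 6.8426


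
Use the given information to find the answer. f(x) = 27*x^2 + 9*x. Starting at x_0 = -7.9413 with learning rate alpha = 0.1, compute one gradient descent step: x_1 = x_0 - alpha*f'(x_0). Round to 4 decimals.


We compute the gradient at x_0 and apply the update.
f'(x) = 54*x + 9
f'(-7.9413) = 54*-7.9413 + 9 = -419.8302
x_1 = -7.9413 - 0.1*-419.8302 = 34.0417


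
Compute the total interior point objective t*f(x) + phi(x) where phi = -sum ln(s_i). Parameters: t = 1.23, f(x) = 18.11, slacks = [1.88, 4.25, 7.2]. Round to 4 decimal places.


Step 1: Compute log-barrier.
ln values: [0.6313, 1.4469, 1.9741]
phi = -(0.6313 + 1.4469 + 1.9741) = -4.0523
Step 2: Compute augmented objective.
t*f(x) = 1.23*18.11 = 22.2753
Total = 22.2753 - 4.0523 = 18.223


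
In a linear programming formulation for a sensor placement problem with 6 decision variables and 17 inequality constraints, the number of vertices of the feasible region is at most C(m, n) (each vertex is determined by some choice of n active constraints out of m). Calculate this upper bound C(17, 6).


Each vertex corresponds to some choice of n active constraints out of m, so the number of vertices is at most C(m, n) = m! / (n!(m-n)!).
m = 17, n = 6
Numerator: 17 * 16 * 15 * 14 * 13 * 12
Denominator: 6! = 720
C(17, 6) = 12376


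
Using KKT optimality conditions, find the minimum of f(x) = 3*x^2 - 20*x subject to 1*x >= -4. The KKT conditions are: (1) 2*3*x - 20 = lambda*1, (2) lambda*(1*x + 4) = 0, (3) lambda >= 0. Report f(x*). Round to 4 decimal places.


Step 1: Try lambda = 0 (constraint inactive).
Stationarity: 2*3*x - 20 = 0
x* = 20/(2*3) = 10/3 = 3.3333 (rounded; the exact value 10/3 is used below)
Check constraint: 1*3.3333 = 3.3333 >= -4 -- satisfied.
Step 2: Compute optimal value.
f(x*) = 3*(10/3)^2 - 20*(10/3) = -33.3333


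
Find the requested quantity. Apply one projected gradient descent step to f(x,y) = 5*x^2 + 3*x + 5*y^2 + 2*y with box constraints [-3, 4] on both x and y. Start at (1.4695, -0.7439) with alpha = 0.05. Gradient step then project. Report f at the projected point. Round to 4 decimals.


Step 1: Compute gradient at (1.4695, -0.7439).
grad_x = 2*5*1.4695 + 3 = 17.695
grad_y = 2*5*-0.7439 + 2 = -5.439
Step 2: Gradient step.
x_raw = 1.4695 - 0.05*17.695 = 0.5848
y_raw = -0.7439 - 0.05*-5.439 = -0.472
Step 3: Project onto [-3, 4].
x_proj = clip(0.5848) = 0.5848
y_proj = clip(-0.472) = -0.472
Step 4: Evaluate f.
f(0.5848, -0.472) = 3.6337


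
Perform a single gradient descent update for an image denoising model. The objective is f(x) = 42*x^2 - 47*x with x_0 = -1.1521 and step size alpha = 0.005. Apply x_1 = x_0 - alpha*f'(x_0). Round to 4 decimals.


We compute the gradient at x_0 and apply the update.
f'(x) = 84*x - 47
f'(-1.1521) = 84*-1.1521 - 47 = -143.7764
x_1 = -1.1521 - 0.005*-143.7764 = -0.4332


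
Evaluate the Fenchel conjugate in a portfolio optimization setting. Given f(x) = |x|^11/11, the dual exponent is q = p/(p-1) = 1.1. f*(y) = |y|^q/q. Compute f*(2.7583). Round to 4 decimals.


The conjugate exponent q satisfies 1/p + 1/q = 1.
p = 11, so q = 11/(11 - 1) = 1.1
|y|^q = 2.7583^1.1 = 3.0529
f*(2.7583) = 3.0529 / 1.1 = 2.7753


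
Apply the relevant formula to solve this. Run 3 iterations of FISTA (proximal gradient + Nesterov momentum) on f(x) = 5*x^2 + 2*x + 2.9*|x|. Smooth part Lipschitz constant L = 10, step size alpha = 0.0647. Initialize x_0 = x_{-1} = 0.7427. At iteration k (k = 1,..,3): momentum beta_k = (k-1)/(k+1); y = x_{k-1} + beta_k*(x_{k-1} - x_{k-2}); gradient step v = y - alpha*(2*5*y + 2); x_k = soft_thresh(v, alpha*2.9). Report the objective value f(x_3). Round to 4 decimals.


FISTA on f(x) = 5*x^2 + 2*x + 2.9*|x|
L = 10, alpha = 0.0647
Iteration 1: beta = 0.0, y = 0.7427 + 0.0*(0.7427 - 0.7427) = 0.7427
  grad(y) = 9.427, v = y - alpha*grad = 0.1328
  prox(v) = soft_thresh(0.1328, 0.1876) = 0.0
Iteration 2: beta = 0.3333, y = 0.0 + 0.3333*(0.0 - 0.7427) = -0.2476
  grad(y) = -0.4757, v = y - alpha*grad = -0.2168
  prox(v) = soft_thresh(-0.2168, 0.1876) = -0.0292
Iteration 3: beta = 0.5, y = -0.0292 + 0.5*(-0.0292 - 0.0) = -0.0437
  grad(y) = 1.5626, v = y - alpha*grad = -0.1448
  prox(v) = soft_thresh(-0.1448, 0.1876) = 0.0
f(x_3) = 5*0.0^2 + 2*0.0 + 2.9*|0.0| = 0.0


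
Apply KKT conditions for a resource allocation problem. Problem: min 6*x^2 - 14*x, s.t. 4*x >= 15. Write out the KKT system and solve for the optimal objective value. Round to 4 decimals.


Step 1: Try lambda = 0 (constraint inactive).
x_unc = 14/(2*6) = 1.1667
Check: 4*1.1667 = 4.6668 < 15 -- violated!
Step 2: Constraint must be active: 4*x = 15
x* = 15/4 = 3.75
lambda = (2*6*3.75 - 14)/4 = 7.75
Step 3: Compute optimal value.
f(x*) = 6*3.75^2 - 14*3.75 = 31.875


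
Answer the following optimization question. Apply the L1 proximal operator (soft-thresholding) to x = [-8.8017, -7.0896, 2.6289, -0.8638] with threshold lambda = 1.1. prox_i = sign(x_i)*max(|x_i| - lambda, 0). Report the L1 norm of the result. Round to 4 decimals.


Soft-thresholding with lambda = 1.1:
prox(-8.8017) = sign(-8.8017)*max(|-8.8017| - 1.1, 0) = -7.7017
prox(-7.0896) = sign(-7.0896)*max(|-7.0896| - 1.1, 0) = -5.9896
prox(2.6289) = sign(2.6289)*max(|2.6289| - 1.1, 0) = 1.5289
prox(-0.8638) = sign(-0.8638)*max(|-0.8638| - 1.1, 0) = 0.0
prox(x) = [-7.7017, -5.9896, 1.5289, 0.0]
||prox(x)||_1 = 7.7017 + 5.9896 + 1.5289 + 0.0 = 15.2202


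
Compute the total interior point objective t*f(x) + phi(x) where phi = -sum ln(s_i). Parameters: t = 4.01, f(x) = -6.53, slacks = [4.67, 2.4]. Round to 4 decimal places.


Step 1: Compute log-barrier.
ln values: [1.5412, 0.8755]
phi = -(1.5412 + 0.8755) = -2.4166
Step 2: Compute augmented objective.
t*f(x) = 4.01*-6.53 = -26.1853
Total = -26.1853 - 2.4166 = -28.6019


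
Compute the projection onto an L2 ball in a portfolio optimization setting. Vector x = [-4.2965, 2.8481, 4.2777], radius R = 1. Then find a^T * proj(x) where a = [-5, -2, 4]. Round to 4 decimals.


Step 1: Compute ||x|| (intermediates to 6 decimals).
||x|| = sqrt((-4.2965)^2 + 2.8481^2 + 4.2777^2) = 6.69853
Step 2: Project.
Since ||x|| > R, scale = R/||x|| = 1/6.69853 = 0.149286, proj(x) = scale * x
proj(x) = [-0.641407, 0.425181, 0.638601]
Step 3: Dot product.
a^T * proj(x) = -5*(-0.641407) - 2*0.425181 + 4*0.638601 = 4.9111


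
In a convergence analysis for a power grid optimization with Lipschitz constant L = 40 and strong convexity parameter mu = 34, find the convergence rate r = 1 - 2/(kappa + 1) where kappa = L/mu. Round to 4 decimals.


Step 1: Compute the condition number.
kappa = L/mu = 40/34 = 1.1765
Step 2: Compute the convergence rate.
r = 1 - 2/(kappa + 1) = 1 - 2*mu/(L + mu) = (L - mu)/(L + mu) = 6/74 = 0.0811


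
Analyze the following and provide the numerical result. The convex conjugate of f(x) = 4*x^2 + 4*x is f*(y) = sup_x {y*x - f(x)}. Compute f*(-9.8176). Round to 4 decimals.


f*(y) = sup_x {y*x - a*x^2 - b*x} = sup_x {(y-b)*x - a*x^2}
FOC: (y - b) - 2a*x = 0 => x* = (y - b)/(2a)
x* = (-9.8176 - 4)/(2*4) = -1.7272
f*(-9.8176) = (y-b)^2/(4a) = (-9.8176 - 4)^2/(4*4)
= 190.9261/16 = 11.9329


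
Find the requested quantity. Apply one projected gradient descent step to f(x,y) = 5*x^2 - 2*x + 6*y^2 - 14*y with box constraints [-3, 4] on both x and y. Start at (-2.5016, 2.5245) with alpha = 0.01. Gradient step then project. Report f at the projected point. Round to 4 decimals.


Step 1: Compute gradient at (-2.5016, 2.5245).
grad_x = 2*5*-2.5016 - 2 = -27.016
grad_y = 2*6*2.5245 - 14 = 16.294
Step 2: Gradient step.
x_raw = -2.5016 - 0.01*-27.016 = -2.2314
y_raw = 2.5245 - 0.01*16.294 = 2.3616
Step 3: Project onto [-3, 4].
x_proj = clip(-2.2314) = -2.2314
y_proj = clip(2.3616) = 2.3616
Step 4: Evaluate f.
f(-2.2314, 2.3616) = 29.7595


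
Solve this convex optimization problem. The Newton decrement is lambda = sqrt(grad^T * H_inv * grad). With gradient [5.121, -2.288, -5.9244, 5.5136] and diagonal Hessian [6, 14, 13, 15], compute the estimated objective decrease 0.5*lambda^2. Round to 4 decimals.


Step 1: H is diagonal, so H^(-1) * g = [0.8535, -0.1634, -0.4557, 0.3676].
Step 2: g^T H^(-1) g = sum_i g_i^2 / H_ii
  = (5.121)^2/6 + (-2.288)^2/14 + (-5.9244)^2/13 + (5.5136)^2/15
  = 4.3708 + 0.3739 + 2.6999 + 2.0267 = 9.4712
Step 3: Objective decrease = 0.5 * g^T H^(-1) g = 4.7356


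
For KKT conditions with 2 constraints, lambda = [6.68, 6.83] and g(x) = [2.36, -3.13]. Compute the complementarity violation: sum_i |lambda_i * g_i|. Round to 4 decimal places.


KKT complementary slackness check:
lambda_1 * g_1 = 6.68 * 2.36 = 15.7648
lambda_2 * g_2 = 6.83 * -3.13 = -21.3779
Total violation = 15.7648 + 21.3779 = 37.1427


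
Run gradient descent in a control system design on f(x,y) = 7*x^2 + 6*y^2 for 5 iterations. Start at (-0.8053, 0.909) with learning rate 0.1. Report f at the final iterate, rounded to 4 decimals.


Gradient descent on f(x,y) = 7*x^2 + 6*y^2.
Starting point: (-0.8053, 0.909), alpha = 0.1
Step 1: grad_x = 2*7*-0.8053 = -11.2742, grad_y = 2*6*0.909 = 10.908
  x_1 = -0.8053 - 0.1*-11.2742 = 0.3221
  y_1 = 0.909 - 0.1*10.908 = -0.1818
Step 2: grad_x = 2*7*0.3221 = 4.5097, grad_y = 2*6*-0.1818 = -2.1816
  x_2 = 0.3221 - 0.1*4.5097 = -0.1288
  y_2 = -0.1818 - 0.1*-2.1816 = 0.0364
Step 3: grad_x = 2*7*-0.1288 = -1.8039, grad_y = 2*6*0.0364 = 0.4363
  x_3 = -0.1288 - 0.1*-1.8039 = 0.0515
  y_3 = 0.0364 - 0.1*0.4363 = -0.0073
Step 4: grad_x = 2*7*0.0515 = 0.7215, grad_y = 2*6*-0.0073 = -0.0873
  x_4 = 0.0515 - 0.1*0.7215 = -0.0206
  y_4 = -0.0073 - 0.1*-0.0873 = 0.0015
Step 5: grad_x = 2*7*-0.0206 = -0.2886, grad_y = 2*6*0.0015 = 0.0175
  x_5 = -0.0206 - 0.1*-0.2886 = 0.0082
  y_5 = 0.0015 - 0.1*0.0175 = -0.0003
f(0.0082, -0.0003) = 7*0.0082^2 + 6*(-0.0003)^2 = 0.0005


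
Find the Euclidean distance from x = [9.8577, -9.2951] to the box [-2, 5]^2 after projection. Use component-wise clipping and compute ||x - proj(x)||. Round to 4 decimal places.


Project each component onto [-2, 5].
clip(9.8577) = 5.0, clip(-9.2951) = -2.0
Projection = [5.0, -2.0]
Squared diffs: [23.5972, 53.2185]
Distance = sqrt(76.8157) = 8.7645


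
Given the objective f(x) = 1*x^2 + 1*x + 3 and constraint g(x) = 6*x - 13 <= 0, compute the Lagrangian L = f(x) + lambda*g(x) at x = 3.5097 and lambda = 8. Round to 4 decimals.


Step 1: Evaluate f(x).
f(3.5097) = 1*3.5097^2 + 1*3.5097 + 3 = 18.8277
Step 2: Evaluate g(x).
g(3.5097) = 6*3.5097 - 13 = 8.0582
Step 3: Compute Lagrangian.
L = 18.8277 + 8*8.0582 = 83.2933


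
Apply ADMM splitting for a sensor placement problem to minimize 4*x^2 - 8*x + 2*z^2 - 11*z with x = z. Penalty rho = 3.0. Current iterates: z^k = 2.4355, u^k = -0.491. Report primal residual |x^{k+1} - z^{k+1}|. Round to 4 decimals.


ADMM iteration with rho = 3.0, z^k = 2.4355, u^k = -0.491
Step 1: x-update.
Minimize 4*x^2 - 8*x + (3.0/2)*(x - 2.4355 - 0.491)^2
FOC: (2*4 + 3.0)*x = 8 + 3.0*(2.4355 + 0.491)
x^{k+1} = 1.5254
Step 2: z-update.
Minimize 2*z^2 - 11*z + (3.0/2)*(1.5254 - z - 0.491)^2
FOC: (2*2 + 3.0)*z = 11 + 3.0*(1.5254 - 0.491)
z^{k+1} = 2.0147
Step 3: u-update.
u^{k+1} = -0.491 + 1.5254 - 2.0147 = -0.9803
Step 4: Primal residual = |1.5254 - 2.0147| = 0.4893


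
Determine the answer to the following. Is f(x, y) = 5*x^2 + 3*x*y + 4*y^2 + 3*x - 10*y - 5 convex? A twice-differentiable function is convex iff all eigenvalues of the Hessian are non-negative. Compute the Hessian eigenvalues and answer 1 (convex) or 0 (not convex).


The Hessian of f(x,y) = 5*x^2 + 3*x*y + 4*y^2 + 3*x - 10*y - 5 is:
H = [[10, 3], [3, 8]]
Trace = 10 + 8 = 18
Determinant = 10*8 - (3)^2 = 71
Discriminant = (18)^2 - 4*71 = 40.0
Eigenvalues: lambda_1 = 5.8377, lambda_2 = 12.1623
The function is convex.

1


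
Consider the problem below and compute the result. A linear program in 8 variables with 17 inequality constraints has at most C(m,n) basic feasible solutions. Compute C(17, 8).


Each vertex corresponds to some choice of n active constraints out of m, so the number of vertices is at most C(m, n) = m! / (n!(m-n)!).
m = 17, n = 8
Numerator: 17 * 16 * 15 * 14 * 13 * 12 * 11 * 10
Denominator: 8! = 40320
C(17, 8) = 24310


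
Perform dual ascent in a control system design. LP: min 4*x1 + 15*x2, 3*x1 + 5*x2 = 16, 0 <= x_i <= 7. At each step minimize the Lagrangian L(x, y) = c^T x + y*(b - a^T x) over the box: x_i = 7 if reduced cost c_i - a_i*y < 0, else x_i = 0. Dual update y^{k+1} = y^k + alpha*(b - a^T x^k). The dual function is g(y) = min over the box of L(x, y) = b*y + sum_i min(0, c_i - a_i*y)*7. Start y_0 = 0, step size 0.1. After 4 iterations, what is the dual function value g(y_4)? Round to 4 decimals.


Dual ascent for LP: min 4*x1 + 15*x2, 3*x1 + 5*x2 = 16, 0 <= x_i <= 7
Step 1: y^k = 0.0, reduced costs: (4.0, 15.0)
  x^k = (0.0, 0.0), subgradient = b - a^T x = 16.0
  y^{k+1} = 0.0 + 0.1*16.0 = 1.6
Step 2: y^k = 1.6, reduced costs: (-0.8, 7.0)
  x^k = (7.0, 0.0), subgradient = b - a^T x = -5.0
  y^{k+1} = 1.6 + 0.1*-5.0 = 1.1
Step 3: y^k = 1.1, reduced costs: (0.7, 9.5)
  x^k = (0.0, 0.0), subgradient = b - a^T x = 16.0
  y^{k+1} = 1.1 + 0.1*16.0 = 2.7
Step 4: y^k = 2.7, reduced costs: (-4.1, 1.5)
  x^k = (7.0, 0.0), subgradient = b - a^T x = -5.0
  y^{k+1} = 2.7 + 0.1*-5.0 = 2.2
Dual objective at y_4 = 2.2: reduced costs (-2.6, 4.0), box minimizer x = (7.0, 0.0)
g(y_4) = b*y + (c1 - a1*y)*x1 + (c2 - a2*y)*x2 = 16*2.2 + (-2.6)*7.0 + 4.0*0.0 = 35.2 - 18.2 + 0.0 = 17.0


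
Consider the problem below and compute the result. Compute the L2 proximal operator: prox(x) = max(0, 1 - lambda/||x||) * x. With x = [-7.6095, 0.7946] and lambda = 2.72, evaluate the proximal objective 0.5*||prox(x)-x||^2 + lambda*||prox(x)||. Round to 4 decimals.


Step 1: Compute ||x||.
||x|| = 7.6509
Step 2: Compute scaling factor.
scale = max(0, 1 - 2.72/7.6509) = 0.6445
Step 3: prox(x) = [-4.9042, 0.5121]
||prox(x)|| = 4.9309
Step 4: Proximal objective.
0.5*||prox-x||^2 = 3.6992
lambda*||prox|| = 13.412
Total = 17.1112


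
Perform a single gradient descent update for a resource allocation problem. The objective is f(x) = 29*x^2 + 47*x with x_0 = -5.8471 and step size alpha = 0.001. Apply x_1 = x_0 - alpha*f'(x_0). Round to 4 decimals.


We compute the gradient at x_0 and apply the update.
f'(x) = 58*x + 47
f'(-5.8471) = 58*-5.8471 + 47 = -292.1318
x_1 = -5.8471 - 0.001*-292.1318 = -5.555


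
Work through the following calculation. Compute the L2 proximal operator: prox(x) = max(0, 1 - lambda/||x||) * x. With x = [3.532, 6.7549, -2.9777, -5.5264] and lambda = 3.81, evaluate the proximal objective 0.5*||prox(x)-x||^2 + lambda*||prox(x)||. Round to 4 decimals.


Step 1: Compute ||x||.
||x|| = 9.8748
Step 2: Compute scaling factor.
scale = max(0, 1 - 3.81/9.8748) = 0.6142
Step 3: prox(x) = [2.1692, 4.1487, -1.8288, -3.3941]
||prox(x)|| = 6.0648
Step 4: Proximal objective.
0.5*||prox-x||^2 = 7.2581
lambda*||prox|| = 23.1069
Total = 30.3649


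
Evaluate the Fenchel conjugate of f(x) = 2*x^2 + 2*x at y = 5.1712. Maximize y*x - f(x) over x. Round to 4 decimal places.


f*(y) = sup_x {y*x - a*x^2 - b*x} = sup_x {(y-b)*x - a*x^2}
FOC: (y - b) - 2a*x = 0 => x* = (y - b)/(2a)
x* = (5.1712 - 2)/(2*2) = 0.7928
f*(5.1712) = (y-b)^2/(4a) = (5.1712 - 2)^2/(4*2)
= 10.0565/8 = 1.2571


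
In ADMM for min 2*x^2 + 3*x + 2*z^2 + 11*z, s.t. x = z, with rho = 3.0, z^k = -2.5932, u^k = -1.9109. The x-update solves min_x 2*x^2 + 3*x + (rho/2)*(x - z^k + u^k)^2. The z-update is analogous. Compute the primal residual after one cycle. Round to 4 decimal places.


ADMM iteration with rho = 3.0, z^k = -2.5932, u^k = -1.9109
Step 1: x-update.
Minimize 2*x^2 + 3*x + (3.0/2)*(x + 2.5932 - 1.9109)^2
FOC: (2*2 + 3.0)*x = -3 + 3.0*(-2.5932 + 1.9109)
x^{k+1} = -0.721
Step 2: z-update.
Minimize 2*z^2 + 11*z + (3.0/2)*(-0.721 - z - 1.9109)^2
FOC: (2*2 + 3.0)*z = -11 + 3.0*(-0.721 - 1.9109)
z^{k+1} = -2.6994
Step 3: u-update.
u^{k+1} = -1.9109 - 0.721 + 2.6994 = 0.0675
Step 4: Primal residual = |-0.721 + 2.6994| = 1.9784


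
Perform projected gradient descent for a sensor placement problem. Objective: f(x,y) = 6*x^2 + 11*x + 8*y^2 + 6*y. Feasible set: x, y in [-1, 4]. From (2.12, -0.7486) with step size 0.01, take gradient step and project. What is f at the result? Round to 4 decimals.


Step 1: Compute gradient at (2.12, -0.7486).
grad_x = 2*6*2.12 + 11 = 36.44
grad_y = 2*8*-0.7486 + 6 = -5.9776
Step 2: Gradient step.
x_raw = 2.12 - 0.01*36.44 = 1.7556
y_raw = -0.7486 - 0.01*-5.9776 = -0.6888
Step 3: Project onto [-1, 4].
x_proj = clip(1.7556) = 1.7556
y_proj = clip(-0.6888) = -0.6888
Step 4: Evaluate f.
f(1.7556, -0.6888) = 37.4673


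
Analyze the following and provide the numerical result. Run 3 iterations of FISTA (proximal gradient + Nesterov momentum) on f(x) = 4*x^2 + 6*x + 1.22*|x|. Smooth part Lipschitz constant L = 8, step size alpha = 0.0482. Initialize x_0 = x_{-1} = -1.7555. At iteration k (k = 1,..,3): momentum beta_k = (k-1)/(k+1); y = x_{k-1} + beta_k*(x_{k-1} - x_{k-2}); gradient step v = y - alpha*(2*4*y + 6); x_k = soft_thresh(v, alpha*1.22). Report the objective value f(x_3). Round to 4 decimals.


FISTA on f(x) = 4*x^2 + 6*x + 1.22*|x|
L = 8, alpha = 0.0482
Iteration 1: beta = 0.0, y = -1.7555 + 0.0*(-1.7555 + 1.7555) = -1.7555
  grad(y) = -8.044, v = y - alpha*grad = -1.3678
  prox(v) = soft_thresh(-1.3678, 0.0588) = -1.309
Iteration 2: beta = 0.3333, y = -1.309 + 0.3333*(-1.309 + 1.7555) = -1.1601
  grad(y) = -3.2811, v = y - alpha*grad = -1.002
  prox(v) = soft_thresh(-1.002, 0.0588) = -0.9432
Iteration 3: beta = 0.5, y = -0.9432 + 0.5*(-0.9432 + 1.309) = -0.7603
  grad(y) = -0.0823, v = y - alpha*grad = -0.7563
  prox(v) = soft_thresh(-0.7563, 0.0588) = -0.6975
f(x_3) = 4*(-0.6975)^2 + 6*(-0.6975) + 1.22*|-0.6975| = -1.388


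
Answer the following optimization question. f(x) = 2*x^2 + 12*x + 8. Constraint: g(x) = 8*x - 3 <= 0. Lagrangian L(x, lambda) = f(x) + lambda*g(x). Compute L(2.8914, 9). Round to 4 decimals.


Step 1: Evaluate f(x).
f(2.8914) = 2*2.8914^2 + 12*2.8914 + 8 = 59.4172
Step 2: Evaluate g(x).
g(2.8914) = 8*2.8914 - 3 = 20.1312
Step 3: Compute Lagrangian.
L = 59.4172 + 9*20.1312 = 240.598


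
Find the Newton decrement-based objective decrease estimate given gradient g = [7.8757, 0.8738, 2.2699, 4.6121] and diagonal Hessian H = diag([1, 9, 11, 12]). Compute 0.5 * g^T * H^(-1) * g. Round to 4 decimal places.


Step 1: H is diagonal, so H^(-1) * g = [7.8757, 0.0971, 0.2064, 0.3843].
Step 2: g^T H^(-1) g = sum_i g_i^2 / H_ii
  = (7.8757)^2/1 + (0.8738)^2/9 + (2.2699)^2/11 + (4.6121)^2/12
  = 62.0267 + 0.0848 + 0.4684 + 1.7726 = 64.3525
Step 3: Objective decrease = 0.5 * g^T H^(-1) g = 32.1763


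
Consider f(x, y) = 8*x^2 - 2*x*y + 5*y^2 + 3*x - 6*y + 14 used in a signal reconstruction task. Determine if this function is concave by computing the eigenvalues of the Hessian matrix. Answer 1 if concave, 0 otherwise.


The Hessian of f(x,y) = 8*x^2 - 2*x*y + 5*y^2 + 3*x - 6*y + 14 is:
H = [[16, -2], [-2, 10]]
Trace = 16 + 10 = 26
Determinant = 16*10 - (-2)^2 = 156
Discriminant = (26)^2 - 4*156 = 52.0
Eigenvalues: lambda_1 = 9.3944, lambda_2 = 16.6056
The function is not concave.

0


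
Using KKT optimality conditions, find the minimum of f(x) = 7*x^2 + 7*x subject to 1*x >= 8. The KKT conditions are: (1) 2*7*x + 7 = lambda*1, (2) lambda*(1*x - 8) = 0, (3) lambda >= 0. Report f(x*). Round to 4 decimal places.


Step 1: Try lambda = 0 (constraint inactive).
x_unc = -7/(2*7) = -0.5
Check: 1*-0.5 = -0.5 < 8 -- violated!
Step 2: Constraint must be active: 1*x = 8
x* = 8/1 = 8.0
lambda = (2*7*8.0 + 7)/1 = 119.0
Step 3: Compute optimal value.
f(x*) = 7*8.0^2 + 7*8.0 = 504.0


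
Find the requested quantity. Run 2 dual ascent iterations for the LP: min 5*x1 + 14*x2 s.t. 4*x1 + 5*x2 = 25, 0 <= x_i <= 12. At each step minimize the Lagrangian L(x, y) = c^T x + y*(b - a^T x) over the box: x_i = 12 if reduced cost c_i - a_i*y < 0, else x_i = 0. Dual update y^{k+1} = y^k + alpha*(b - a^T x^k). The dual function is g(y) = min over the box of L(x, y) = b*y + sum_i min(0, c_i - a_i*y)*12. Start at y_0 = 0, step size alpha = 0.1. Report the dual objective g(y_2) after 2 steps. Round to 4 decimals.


Dual ascent for LP: min 5*x1 + 14*x2, 4*x1 + 5*x2 = 25, 0 <= x_i <= 12
Step 1: y^k = 0.0, reduced costs: (5.0, 14.0)
  x^k = (0.0, 0.0), subgradient = b - a^T x = 25.0
  y^{k+1} = 0.0 + 0.1*25.0 = 2.5
Step 2: y^k = 2.5, reduced costs: (-5.0, 1.5)
  x^k = (12.0, 0.0), subgradient = b - a^T x = -23.0
  y^{k+1} = 2.5 + 0.1*-23.0 = 0.2
Dual objective at y_2 = 0.2: reduced costs (4.2, 13.0), box minimizer x = (0.0, 0.0)
g(y_2) = b*y + (c1 - a1*y)*x1 + (c2 - a2*y)*x2 = 25*0.2 + 4.2*0.0 + 13.0*0.0 = 5.0 + 0.0 + 0.0 = 5.0
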